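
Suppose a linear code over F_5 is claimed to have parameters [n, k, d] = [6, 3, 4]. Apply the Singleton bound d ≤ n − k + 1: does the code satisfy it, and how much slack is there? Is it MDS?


Singleton RHS = n − k + 1 = 4, slack = 0, bound satisfied, MDS.

Singleton bound: d ≤ n − k + 1.
Here n = 6, k = 3, so n − k + 1 = 4.
Given d = 4, check d ≤ 4: YES.
Slack = (n − k + 1) − d = 0.
The code is MDS (slack = 0).
Description: the claimed parameters are [6, 3, 4]_5; such a code would be MDS (meets Singleton bound).


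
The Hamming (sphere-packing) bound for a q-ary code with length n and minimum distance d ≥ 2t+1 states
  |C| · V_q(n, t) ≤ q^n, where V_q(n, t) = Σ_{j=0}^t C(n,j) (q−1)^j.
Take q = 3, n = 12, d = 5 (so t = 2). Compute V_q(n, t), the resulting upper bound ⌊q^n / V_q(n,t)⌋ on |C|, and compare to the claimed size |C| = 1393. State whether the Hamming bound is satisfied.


V_q(n, t) = 289, q^n = 531441, Hamming bound = 1838, |C| = 1393 ≤ bound (satisfied).

Step 1: Compute V_q(n, t) = Σ_{j=0}^2 C(n, j) (q−1)^j.
  j = 0: C(12,0)·(2)^0 = 1·1 = 1.
  j = 1: C(12,1)·(2)^1 = 12·2 = 24.
  j = 2: C(12,2)·(2)^2 = 66·4 = 264.
  V_q(n, t) = 1 + 24 + 264 = 289.
Step 2: q^n = 3^12 = 531441.
Step 3: Hamming bound ⌊q^n / V_q(n,t)⌋ = ⌊531441/289⌋ = 1838.
Step 4: Compare |C| = 1393 to 1838: satisfied.
The claimed |C| lies below the Hamming bound.


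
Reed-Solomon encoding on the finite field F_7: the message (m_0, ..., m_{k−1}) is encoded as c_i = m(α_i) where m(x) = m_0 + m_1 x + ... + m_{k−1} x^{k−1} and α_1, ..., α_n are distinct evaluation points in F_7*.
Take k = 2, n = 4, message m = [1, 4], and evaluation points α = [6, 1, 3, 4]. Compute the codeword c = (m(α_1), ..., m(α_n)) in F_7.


c = [4, 5, 6, 3]

Message polynomial: m(x) = 1 + 4·x (mod 7).
For each evaluation point α_i, compute m(α_i) mod 7:
  α_1 = 6: Horner steps 4 → 4, so m(6) = 4.
  α_2 = 1: Horner steps 4 → 5, so m(1) = 5.
  α_3 = 3: Horner steps 4 → 6, so m(3) = 6.
  α_4 = 4: Horner steps 4 → 3, so m(4) = 3.
Codeword c = [4, 5, 6, 3] ∈ F_7^4.


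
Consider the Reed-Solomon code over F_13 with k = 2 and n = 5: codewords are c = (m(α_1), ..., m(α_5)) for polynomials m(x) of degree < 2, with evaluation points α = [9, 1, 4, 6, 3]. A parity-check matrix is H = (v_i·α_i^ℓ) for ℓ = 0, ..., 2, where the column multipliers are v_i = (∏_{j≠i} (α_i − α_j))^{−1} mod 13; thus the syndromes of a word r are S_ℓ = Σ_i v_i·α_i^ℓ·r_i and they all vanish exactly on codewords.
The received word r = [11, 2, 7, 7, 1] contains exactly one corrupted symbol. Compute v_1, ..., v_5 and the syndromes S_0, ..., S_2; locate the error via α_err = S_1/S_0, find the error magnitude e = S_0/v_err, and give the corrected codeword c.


S = (1, 6, 10), error at position 4, error magnitude e = 1, c = [11, 2, 7, 6, 1].

Step 1: column multipliers v_i = (∏_{j≠i}(α_i − α_j))^{−1} mod 13.
  i = 1 (α = 9): (9−1)(9−4)(9−6)(9−3) = 8·5·3·6 = 720 ≡ 5, so v_1 = 5^{−1} = 8 (mod 13).
  i = 2 (α = 1): (1−9)(1−4)(1−6)(1−3) = (−8)·(−3)·(−5)·(−2) = 240 ≡ 6, so v_2 = 6^{−1} = 11 (mod 13).
  i = 3 (α = 4): (4−9)(4−1)(4−6)(4−3) = (−5)·3·(−2)·1 = 30 ≡ 4, so v_3 = 4^{−1} = 10 (mod 13).
  i = 4 (α = 6): (6−9)(6−1)(6−4)(6−3) = (−3)·5·2·3 = −90 ≡ 1, so v_4 = 1^{−1} = 1 (mod 13).
  i = 5 (α = 3): (3−9)(3−1)(3−4)(3−6) = (−6)·2·(−1)·(−3) = −36 ≡ 3, so v_5 = 3^{−1} = 9 (mod 13).
  v = [8, 11, 10, 1, 9].
Step 2: syndromes of r = [11, 2, 7, 7, 1] (all sums mod 13).
  S_0 = Σ v_i r_i = 8·11 + 11·2 + 10·7 + 1·7 + 9·1 = 196 ≡ 1.
  S_1 = Σ v_i α_i r_i = 8·9·11 + 11·1·2 + 10·4·7 + 1·6·7 + 9·3·1 = 1163 ≡ 6.
  α_i^2 mod 13 = [3, 1, 3, 10, 9].
  S_2 = Σ v_i α_i^2 r_i = 8·3·11 + 11·1·2 + 10·3·7 + 1·10·7 + 9·9·1 = 647 ≡ 10.
  S = (1, 6, 10) ≠ 0, so r is not a codeword (an error is present).
Step 3: locate the error. For a single error e at position i, S_ℓ = v_i·e·α_i^ℓ, so α_err = S_1/S_0.
  S_0^{−1} = 1^{−1} = 1 (mod 13), so α_err = 6·1 = 6 ≡ 6 = α_4. Error position i = 4.
  Consistency check: S_2/S_1 = 10·11 = 110 ≡ 6 = α_err ✓ (single-error assumption holds).
Step 4: error magnitude e = S_0/v_4 = S_0·∏_{j≠4}(α_4 − α_j) = 1·1 = 1 ≡ 1 (mod 13).
Step 5: correct position 4: c_4 = r_4 − e = 7 − 1 ≡ 6 (mod 13). Hence c = [11, 2, 7, 6, 1].
  Check: interpolating c through the α_i gives m(x) = 9 + 6·x (degree < 2) with m(α_i) = c_i for every i, so c is indeed a codeword.


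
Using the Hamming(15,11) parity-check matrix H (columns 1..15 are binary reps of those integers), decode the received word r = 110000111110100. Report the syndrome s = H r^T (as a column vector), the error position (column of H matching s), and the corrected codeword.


s = (1, 0, 0, 1)^T, error position = 9, corrected codeword c = 110000110110100

Compute s = H r^T mod 2 one row at a time:
  s_1 = 1 + 1 + 1 + 1 + 0 + 1 + 0 + 0 = 5 ≡ 1 (mod 2).
  s_2 = 0 + 0 + 0 + 1 + 0 + 1 + 0 + 0 = 2 ≡ 0 (mod 2).
  s_3 = 1 + 0 + 0 + 1 + 1 + 1 + 0 + 0 = 4 ≡ 0 (mod 2).
  s_4 = 1 + 0 + 0 + 1 + 1 + 1 + 1 + 0 = 5 ≡ 1 (mod 2).
s = (1, 0, 0, 1)^T — this equals column 9 of H (binary 1001), so error is at position 9.
Correct: flip bit 9 of r = 110000111110100 to get c = 110000110110100.


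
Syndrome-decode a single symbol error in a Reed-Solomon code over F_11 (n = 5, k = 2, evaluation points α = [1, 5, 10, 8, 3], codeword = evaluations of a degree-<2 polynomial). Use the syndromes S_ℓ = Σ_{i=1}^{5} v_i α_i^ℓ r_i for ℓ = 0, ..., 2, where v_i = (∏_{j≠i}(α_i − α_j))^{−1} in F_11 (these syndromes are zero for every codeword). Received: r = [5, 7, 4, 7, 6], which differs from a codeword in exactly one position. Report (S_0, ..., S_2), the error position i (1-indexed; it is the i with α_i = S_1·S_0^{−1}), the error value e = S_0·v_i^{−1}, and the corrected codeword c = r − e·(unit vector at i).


S = (7, 1, 8), error at position 4, error magnitude e = 4, c = [5, 7, 4, 3, 6].

Step 1: column multipliers v_i = (∏_{j≠i}(α_i − α_j))^{−1} mod 11.
  i = 1 (α = 1): (1−5)(1−10)(1−8)(1−3) = (−4)·(−9)·(−7)·(−2) = 504 ≡ 9, so v_1 = 9^{−1} = 5 (mod 11).
  i = 2 (α = 5): (5−1)(5−10)(5−8)(5−3) = 4·(−5)·(−3)·2 = 120 ≡ 10, so v_2 = 10^{−1} = 10 (mod 11).
  i = 3 (α = 10): (10−1)(10−5)(10−8)(10−3) = 9·5·2·7 = 630 ≡ 3, so v_3 = 3^{−1} = 4 (mod 11).
  i = 4 (α = 8): (8−1)(8−5)(8−10)(8−3) = 7·3·(−2)·5 = −210 ≡ 10, so v_4 = 10^{−1} = 10 (mod 11).
  i = 5 (α = 3): (3−1)(3−5)(3−10)(3−8) = 2·(−2)·(−7)·(−5) = −140 ≡ 3, so v_5 = 3^{−1} = 4 (mod 11).
  v = [5, 10, 4, 10, 4].
Step 2: syndromes of r = [5, 7, 4, 7, 6] (all sums mod 11).
  S_0 = Σ v_i r_i = 5·5 + 10·7 + 4·4 + 10·7 + 4·6 = 205 ≡ 7.
  S_1 = Σ v_i α_i r_i = 5·1·5 + 10·5·7 + 4·10·4 + 10·8·7 + 4·3·6 = 1167 ≡ 1.
  α_i^2 mod 11 = [1, 3, 1, 9, 9].
  S_2 = Σ v_i α_i^2 r_i = 5·1·5 + 10·3·7 + 4·1·4 + 10·9·7 + 4·9·6 = 1097 ≡ 8.
  S = (7, 1, 8) ≠ 0, so r is not a codeword (an error is present).
Step 3: locate the error. For a single error e at position i, S_ℓ = v_i·e·α_i^ℓ, so α_err = S_1/S_0.
  S_0^{−1} = 7^{−1} = 8 (mod 11), so α_err = 1·8 = 8 ≡ 8 = α_4. Error position i = 4.
  Consistency check: S_2/S_1 = 8·1 = 8 ≡ 8 = α_err ✓ (single-error assumption holds).
Step 4: error magnitude e = S_0/v_4 = S_0·∏_{j≠4}(α_4 − α_j) = 7·10 = 70 ≡ 4 (mod 11).
Step 5: correct position 4: c_4 = r_4 − e = 7 − 4 ≡ 3 (mod 11). Hence c = [5, 7, 4, 3, 6].
  Check: interpolating c through the α_i gives m(x) = 10 + 6·x (degree < 2) with m(α_i) = c_i for every i, so c is indeed a codeword.


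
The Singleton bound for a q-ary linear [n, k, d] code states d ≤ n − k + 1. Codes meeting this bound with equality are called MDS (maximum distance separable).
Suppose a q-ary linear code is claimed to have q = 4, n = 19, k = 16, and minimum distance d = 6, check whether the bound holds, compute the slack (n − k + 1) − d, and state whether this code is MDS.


Singleton RHS = n − k + 1 = 4, slack = -2, bound violated (no such code; not MDS).

Singleton bound: d ≤ n − k + 1.
Here n = 19, k = 16, so n − k + 1 = 4.
Given d = 6, check d ≤ 4: NO.
Slack = (n − k + 1) − d = -2.
The slack is negative: d = 6 exceeds n − k + 1 = 4 by 2, so the Singleton bound is violated and no linear [19, 16, 6]_4 code can exist. In particular it is not MDS (MDS requires d = n − k + 1 exactly).
Description: the claimed parameters are [19, 16, 6]_4; such a code would be impossible (violates the Singleton bound).


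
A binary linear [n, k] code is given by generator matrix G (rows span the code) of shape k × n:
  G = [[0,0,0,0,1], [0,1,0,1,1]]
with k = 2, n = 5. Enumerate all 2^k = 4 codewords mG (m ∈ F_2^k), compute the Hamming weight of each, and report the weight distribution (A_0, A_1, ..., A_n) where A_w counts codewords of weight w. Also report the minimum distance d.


Weight distribution: A_0 = 1, A_1 = 1, A_2 = 1, A_3 = 1. Minimum distance d = 1.

Enumerate all 2^2 = 4 messages m ∈ F_2^2.
For each, compute codeword c = mG in F_2^5, then tally its weight.
  m = 00 → c = 00000, weight = 0.
  m = 10 → c = 00001, weight = 1.
  m = 01 → c = 01011, weight = 3.
  m = 11 → c = 01010, weight = 2.
Tally weights:
  weight 0: 1 codewords.
  weight 1: 1 codewords.
  weight 2: 1 codewords.
  weight 3: 1 codewords.
Minimum distance d = smallest w > 0 with A_w > 0 = 1.
Sanity: Σ A_w = 4 = 2^2 = 4 ✓.


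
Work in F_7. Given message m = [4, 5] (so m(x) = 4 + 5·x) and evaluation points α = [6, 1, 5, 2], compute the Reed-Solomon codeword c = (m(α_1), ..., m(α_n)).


c = [6, 2, 1, 0]

Message polynomial: m(x) = 4 + 5·x (mod 7).
For each evaluation point α_i, compute m(α_i) mod 7:
  α_1 = 6: Horner steps 5 → 6, so m(6) = 6.
  α_2 = 1: Horner steps 5 → 2, so m(1) = 2.
  α_3 = 5: Horner steps 5 → 1, so m(5) = 1.
  α_4 = 2: Horner steps 5 → 0, so m(2) = 0.
Codeword c = [6, 2, 1, 0] ∈ F_7^4.


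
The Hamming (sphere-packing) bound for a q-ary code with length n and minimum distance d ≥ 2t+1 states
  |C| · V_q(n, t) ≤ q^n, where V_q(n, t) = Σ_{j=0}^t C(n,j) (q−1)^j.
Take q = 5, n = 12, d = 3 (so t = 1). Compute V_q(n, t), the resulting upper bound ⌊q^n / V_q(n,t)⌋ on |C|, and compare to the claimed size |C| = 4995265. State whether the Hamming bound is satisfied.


V_q(n, t) = 49, q^n = 244140625, Hamming bound = 4982461, |C| = 4995265 > bound (violated).

Step 1: Compute V_q(n, t) = Σ_{j=0}^1 C(n, j) (q−1)^j.
  j = 0: C(12,0)·(4)^0 = 1·1 = 1.
  j = 1: C(12,1)·(4)^1 = 12·4 = 48.
  V_q(n, t) = 1 + 48 = 49.
Step 2: q^n = 5^12 = 244140625.
Step 3: Hamming bound ⌊q^n / V_q(n,t)⌋ = ⌊244140625/49⌋ = 4982461.
Step 4: Compare |C| = 4995265 to 4982461: violated.
The claimed |C| lies above the Hamming bound, so no 5-ary code of length 12 with d ≥ 3 can have 4995265 codewords.


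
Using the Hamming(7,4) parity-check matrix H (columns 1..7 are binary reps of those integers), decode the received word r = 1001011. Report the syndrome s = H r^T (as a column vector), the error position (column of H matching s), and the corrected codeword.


s = (1, 0, 0)^T, error position = 4, corrected codeword c = 1000011

Compute s = H r^T mod 2 one row at a time:
  s_1 = 1 + 0 + 1 + 1 = 3 ≡ 1 (mod 2).
  s_2 = 0 + 0 + 1 + 1 = 2 ≡ 0 (mod 2).
  s_3 = 1 + 0 + 0 + 1 = 2 ≡ 0 (mod 2).
s = (1, 0, 0)^T — this equals column 4 of H (binary 100), so error is at position 4.
Correct: flip bit 4 of r = 1001011 to get c = 1000011.


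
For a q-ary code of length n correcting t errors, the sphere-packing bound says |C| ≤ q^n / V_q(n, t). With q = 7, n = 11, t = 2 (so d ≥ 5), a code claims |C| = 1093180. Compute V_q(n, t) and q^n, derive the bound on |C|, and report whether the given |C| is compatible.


V_q(n, t) = 2047, q^n = 1977326743, Hamming bound = 965963, |C| = 1093180 > bound (violated).

Step 1: Compute V_q(n, t) = Σ_{j=0}^2 C(n, j) (q−1)^j.
  j = 0: C(11,0)·(6)^0 = 1·1 = 1.
  j = 1: C(11,1)·(6)^1 = 11·6 = 66.
  j = 2: C(11,2)·(6)^2 = 55·36 = 1980.
  V_q(n, t) = 1 + 66 + 1980 = 2047.
Step 2: q^n = 7^11 = 1977326743.
Step 3: Hamming bound ⌊q^n / V_q(n,t)⌋ = ⌊1977326743/2047⌋ = 965963.
Step 4: Compare |C| = 1093180 to 965963: violated.
The claimed |C| lies above the Hamming bound, so no 7-ary code of length 11 with d ≥ 5 can have 1093180 codewords.


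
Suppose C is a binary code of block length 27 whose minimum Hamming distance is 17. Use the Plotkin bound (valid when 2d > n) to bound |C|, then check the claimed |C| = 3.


Plotkin bound M ≤ 4; given |C| = 3 ≤ bound (satisfied).

Check applicability: 2d = 34, n = 27.
2d − n = 7 > 0, so Plotkin applies.
Compute d/(2d−n) = 17/7 ≈ 2.4286.
⌊d/(2d−n)⌋ = 2.
Plotkin bound: M ≤ 2·2 = 4.
Given |C| = 3, check: satisfied.
This |C| is below the Plotkin bound.


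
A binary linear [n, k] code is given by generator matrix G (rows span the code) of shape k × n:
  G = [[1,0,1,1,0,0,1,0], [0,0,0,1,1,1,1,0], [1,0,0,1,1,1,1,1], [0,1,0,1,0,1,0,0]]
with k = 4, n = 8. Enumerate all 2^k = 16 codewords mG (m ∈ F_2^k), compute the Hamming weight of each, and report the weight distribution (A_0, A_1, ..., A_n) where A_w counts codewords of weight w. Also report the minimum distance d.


Weight distribution: A_0 = 1, A_2 = 1, A_3 = 2, A_4 = 5, A_5 = 6, A_6 = 1. Minimum distance d = 2.

Enumerate all 2^4 = 16 messages m ∈ F_2^4.
For each, compute codeword c = mG in F_2^8, then tally its weight.
  m = 0000 → c = 00000000, weight = 0.
  m = 1000 → c = 10110010, weight = 4.
  m = 0100 → c = 00011110, weight = 4.
  m = 1100 → c = 10101100, weight = 4.
  m = 0010 → c = 10011111, weight = 6.
  m = 1010 → c = 00101101, weight = 4.
  m = 0110 → c = 10000001, weight = 2.
  m = 1110 → c = 00110011, weight = 4.
  m = 0001 → c = 01010100, weight = 3.
  m = 1001 → c = 11100110, weight = 5.
  m = 0101 → c = 01001010, weight = 3.
  m = 1101 → c = 11111000, weight = 5.
  m = 0011 → c = 11001011, weight = 5.
  m = 1011 → c = 01111001, weight = 5.
  m = 0111 → c = 11010101, weight = 5.
  m = 1111 → c = 01100111, weight = 5.
Tally weights:
  weight 0: 1 codewords.
  weight 2: 1 codewords.
  weight 3: 2 codewords.
  weight 4: 5 codewords.
  weight 5: 6 codewords.
  weight 6: 1 codewords.
Minimum distance d = smallest w > 0 with A_w > 0 = 2.
Sanity: Σ A_w = 16 = 2^4 = 16 ✓.


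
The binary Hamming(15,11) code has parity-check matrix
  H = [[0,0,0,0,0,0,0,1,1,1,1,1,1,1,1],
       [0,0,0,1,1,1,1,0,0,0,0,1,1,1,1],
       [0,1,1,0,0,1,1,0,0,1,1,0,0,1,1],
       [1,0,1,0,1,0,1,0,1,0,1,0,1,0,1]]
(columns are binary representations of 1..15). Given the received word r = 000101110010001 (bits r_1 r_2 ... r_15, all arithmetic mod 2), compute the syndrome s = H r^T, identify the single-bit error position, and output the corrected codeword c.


s = (1, 0, 0, 1)^T, error position = 9, corrected codeword c = 000101111010001

Compute s = H r^T mod 2 one row at a time:
  s_1 = 1 + 0 + 0 + 1 + 0 + 0 + 0 + 1 = 3 ≡ 1 (mod 2).
  s_2 = 1 + 0 + 1 + 1 + 0 + 0 + 0 + 1 = 4 ≡ 0 (mod 2).
  s_3 = 0 + 0 + 1 + 1 + 0 + 1 + 0 + 1 = 4 ≡ 0 (mod 2).
  s_4 = 0 + 0 + 0 + 1 + 0 + 1 + 0 + 1 = 3 ≡ 1 (mod 2).
s = (1, 0, 0, 1)^T — this equals column 9 of H (binary 1001), so error is at position 9.
Correct: flip bit 9 of r = 000101110010001 to get c = 000101111010001.


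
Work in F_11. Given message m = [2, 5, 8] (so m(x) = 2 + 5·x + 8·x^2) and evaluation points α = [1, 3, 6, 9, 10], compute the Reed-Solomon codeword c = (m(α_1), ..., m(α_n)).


c = [4, 1, 1, 2, 5]

Message polynomial: m(x) = 2 + 5·x + 8·x^2 (mod 11).
For each evaluation point α_i, compute m(α_i) mod 11:
  α_1 = 1: Horner steps 8 → 2 → 4, so m(1) = 4.
  α_2 = 3: Horner steps 8 → 7 → 1, so m(3) = 1.
  α_3 = 6: Horner steps 8 → 9 → 1, so m(6) = 1.
  α_4 = 9: Horner steps 8 → 0 → 2, so m(9) = 2.
  α_5 = 10: Horner steps 8 → 8 → 5, so m(10) = 5.
Codeword c = [4, 1, 1, 2, 5] ∈ F_11^5.


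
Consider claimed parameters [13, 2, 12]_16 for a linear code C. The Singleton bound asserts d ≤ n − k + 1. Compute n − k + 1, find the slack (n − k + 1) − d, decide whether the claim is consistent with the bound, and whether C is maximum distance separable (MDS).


Singleton RHS = n − k + 1 = 12, slack = 0, bound satisfied, MDS.

Singleton bound: d ≤ n − k + 1.
Here n = 13, k = 2, so n − k + 1 = 12.
Given d = 12, check d ≤ 12: YES.
Slack = (n − k + 1) − d = 0.
The code is MDS (slack = 0).
Description: the claimed parameters are [13, 2, 12]_16; such a code would be MDS (meets Singleton bound).


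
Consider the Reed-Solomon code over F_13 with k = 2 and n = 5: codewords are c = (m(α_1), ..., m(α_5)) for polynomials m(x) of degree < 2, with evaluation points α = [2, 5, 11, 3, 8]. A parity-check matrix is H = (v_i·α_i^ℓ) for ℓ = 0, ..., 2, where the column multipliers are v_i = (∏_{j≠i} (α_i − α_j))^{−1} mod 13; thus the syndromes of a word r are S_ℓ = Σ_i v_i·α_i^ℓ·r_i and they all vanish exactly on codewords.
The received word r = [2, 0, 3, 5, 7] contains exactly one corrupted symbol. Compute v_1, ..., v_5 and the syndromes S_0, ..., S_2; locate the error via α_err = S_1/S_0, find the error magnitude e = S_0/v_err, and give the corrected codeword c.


S = (7, 9, 6), error at position 2, error magnitude e = 2, c = [2, 11, 3, 5, 7].

Step 1: column multipliers v_i = (∏_{j≠i}(α_i − α_j))^{−1} mod 13.
  i = 1 (α = 2): (2−5)(2−11)(2−3)(2−8) = (−3)·(−9)·(−1)·(−6) = 162 ≡ 6, so v_1 = 6^{−1} = 11 (mod 13).
  i = 2 (α = 5): (5−2)(5−11)(5−3)(5−8) = 3·(−6)·2·(−3) = 108 ≡ 4, so v_2 = 4^{−1} = 10 (mod 13).
  i = 3 (α = 11): (11−2)(11−5)(11−3)(11−8) = 9·6·8·3 = 1296 ≡ 9, so v_3 = 9^{−1} = 3 (mod 13).
  i = 4 (α = 3): (3−2)(3−5)(3−11)(3−8) = 1·(−2)·(−8)·(−5) = −80 ≡ 11, so v_4 = 11^{−1} = 6 (mod 13).
  i = 5 (α = 8): (8−2)(8−5)(8−11)(8−3) = 6·3·(−3)·5 = −270 ≡ 3, so v_5 = 3^{−1} = 9 (mod 13).
  v = [11, 10, 3, 6, 9].
Step 2: syndromes of r = [2, 0, 3, 5, 7] (all sums mod 13).
  S_0 = Σ v_i r_i = 11·2 + 10·0 + 3·3 + 6·5 + 9·7 = 124 ≡ 7.
  S_1 = Σ v_i α_i r_i = 11·2·2 + 10·5·0 + 3·11·3 + 6·3·5 + 9·8·7 = 737 ≡ 9.
  α_i^2 mod 13 = [4, 12, 4, 9, 12].
  S_2 = Σ v_i α_i^2 r_i = 11·4·2 + 10·12·0 + 3·4·3 + 6·9·5 + 9·12·7 = 1150 ≡ 6.
  S = (7, 9, 6) ≠ 0, so r is not a codeword (an error is present).
Step 3: locate the error. For a single error e at position i, S_ℓ = v_i·e·α_i^ℓ, so α_err = S_1/S_0.
  S_0^{−1} = 7^{−1} = 2 (mod 13), so α_err = 9·2 = 18 ≡ 5 = α_2. Error position i = 2.
  Consistency check: S_2/S_1 = 6·3 = 18 ≡ 5 = α_err ✓ (single-error assumption holds).
Step 4: error magnitude e = S_0/v_2 = S_0·∏_{j≠2}(α_2 − α_j) = 7·4 = 28 ≡ 2 (mod 13).
Step 5: correct position 2: c_2 = r_2 − e = 0 − 2 ≡ 11 (mod 13). Hence c = [2, 11, 3, 5, 7].
  Check: interpolating c through the α_i gives m(x) = 9 + 3·x (degree < 2) with m(α_i) = c_i for every i, so c is indeed a codeword.


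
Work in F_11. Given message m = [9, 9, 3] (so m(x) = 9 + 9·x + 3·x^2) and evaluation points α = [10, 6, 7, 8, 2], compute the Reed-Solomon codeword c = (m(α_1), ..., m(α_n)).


c = [3, 6, 10, 9, 6]

Message polynomial: m(x) = 9 + 9·x + 3·x^2 (mod 11).
For each evaluation point α_i, compute m(α_i) mod 11:
  α_1 = 10: Horner steps 3 → 6 → 3, so m(10) = 3.
  α_2 = 6: Horner steps 3 → 5 → 6, so m(6) = 6.
  α_3 = 7: Horner steps 3 → 8 → 10, so m(7) = 10.
  α_4 = 8: Horner steps 3 → 0 → 9, so m(8) = 9.
  α_5 = 2: Horner steps 3 → 4 → 6, so m(2) = 6.
Codeword c = [3, 6, 10, 9, 6] ∈ F_11^5.


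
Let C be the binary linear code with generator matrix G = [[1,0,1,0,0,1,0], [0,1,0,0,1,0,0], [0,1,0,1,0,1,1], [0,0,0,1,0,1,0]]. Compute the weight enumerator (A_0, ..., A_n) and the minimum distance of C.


Weight distribution: A_0 = 1, A_2 = 4, A_3 = 2, A_4 = 3, A_5 = 6. Minimum distance d = 2.

Enumerate all 2^4 = 16 messages m ∈ F_2^4.
For each, compute codeword c = mG in F_2^7, then tally its weight.
  m = 0000 → c = 0000000, weight = 0.
  m = 1000 → c = 1010010, weight = 3.
  m = 0100 → c = 0100100, weight = 2.
  m = 1100 → c = 1110110, weight = 5.
  m = 0010 → c = 0101011, weight = 4.
  m = 1010 → c = 1111001, weight = 5.
  m = 0110 → c = 0001111, weight = 4.
  m = 1110 → c = 1011101, weight = 5.
  m = 0001 → c = 0001010, weight = 2.
  m = 1001 → c = 1011000, weight = 3.
  m = 0101 → c = 0101110, weight = 4.
  m = 1101 → c = 1111100, weight = 5.
  m = 0011 → c = 0100001, weight = 2.
  m = 1011 → c = 1110011, weight = 5.
  m = 0111 → c = 0000101, weight = 2.
  m = 1111 → c = 1010111, weight = 5.
Tally weights:
  weight 0: 1 codewords.
  weight 2: 4 codewords.
  weight 3: 2 codewords.
  weight 4: 3 codewords.
  weight 5: 6 codewords.
Minimum distance d = smallest w > 0 with A_w > 0 = 2.
Sanity: Σ A_w = 16 = 2^4 = 16 ✓.


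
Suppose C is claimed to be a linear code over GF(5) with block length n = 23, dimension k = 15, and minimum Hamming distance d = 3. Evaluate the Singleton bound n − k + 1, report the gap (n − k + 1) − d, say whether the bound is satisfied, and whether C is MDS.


Singleton RHS = n − k + 1 = 9, slack = 6, bound satisfied, not MDS.

Singleton bound: d ≤ n − k + 1.
Here n = 23, k = 15, so n − k + 1 = 9.
Given d = 3, check d ≤ 9: YES.
Slack = (n − k + 1) − d = 6.
The code is NOT MDS (slack = 6 > 0).
Description: the claimed parameters are [23, 15, 3]_5; such a code would be non-MDS.


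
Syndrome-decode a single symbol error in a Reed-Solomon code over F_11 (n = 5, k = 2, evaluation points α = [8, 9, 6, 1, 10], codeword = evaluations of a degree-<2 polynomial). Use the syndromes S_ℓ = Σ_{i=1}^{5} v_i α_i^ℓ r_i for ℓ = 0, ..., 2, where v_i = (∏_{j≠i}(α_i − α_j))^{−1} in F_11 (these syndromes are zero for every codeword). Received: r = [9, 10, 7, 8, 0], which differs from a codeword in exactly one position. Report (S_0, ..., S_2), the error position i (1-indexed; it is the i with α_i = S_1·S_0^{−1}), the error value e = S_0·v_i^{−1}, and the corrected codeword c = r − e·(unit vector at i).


S = (6, 6, 6), error at position 4, error magnitude e = 6, c = [9, 10, 7, 2, 0].

Step 1: column multipliers v_i = (∏_{j≠i}(α_i − α_j))^{−1} mod 11.
  i = 1 (α = 8): (8−9)(8−6)(8−1)(8−10) = (−1)·2·7·(−2) = 28 ≡ 6, so v_1 = 6^{−1} = 2 (mod 11).
  i = 2 (α = 9): (9−8)(9−6)(9−1)(9−10) = 1·3·8·(−1) = −24 ≡ 9, so v_2 = 9^{−1} = 5 (mod 11).
  i = 3 (α = 6): (6−8)(6−9)(6−1)(6−10) = (−2)·(−3)·5·(−4) = −120 ≡ 1, so v_3 = 1^{−1} = 1 (mod 11).
  i = 4 (α = 1): (1−8)(1−9)(1−6)(1−10) = (−7)·(−8)·(−5)·(−9) = 2520 ≡ 1, so v_4 = 1^{−1} = 1 (mod 11).
  i = 5 (α = 10): (10−8)(10−9)(10−6)(10−1) = 2·1·4·9 = 72 ≡ 6, so v_5 = 6^{−1} = 2 (mod 11).
  v = [2, 5, 1, 1, 2].
Step 2: syndromes of r = [9, 10, 7, 8, 0] (all sums mod 11).
  S_0 = Σ v_i r_i = 2·9 + 5·10 + 1·7 + 1·8 + 2·0 = 83 ≡ 6.
  S_1 = Σ v_i α_i r_i = 2·8·9 + 5·9·10 + 1·6·7 + 1·1·8 + 2·10·0 = 644 ≡ 6.
  α_i^2 mod 11 = [9, 4, 3, 1, 1].
  S_2 = Σ v_i α_i^2 r_i = 2·9·9 + 5·4·10 + 1·3·7 + 1·1·8 + 2·1·0 = 391 ≡ 6.
  S = (6, 6, 6) ≠ 0, so r is not a codeword (an error is present).
Step 3: locate the error. For a single error e at position i, S_ℓ = v_i·e·α_i^ℓ, so α_err = S_1/S_0.
  S_0^{−1} = 6^{−1} = 2 (mod 11), so α_err = 6·2 = 12 ≡ 1 = α_4. Error position i = 4.
  Consistency check: S_2/S_1 = 6·2 = 12 ≡ 1 = α_err ✓ (single-error assumption holds).
Step 4: error magnitude e = S_0/v_4 = S_0·∏_{j≠4}(α_4 − α_j) = 6·1 = 6 ≡ 6 (mod 11).
Step 5: correct position 4: c_4 = r_4 − e = 8 − 6 ≡ 2 (mod 11). Hence c = [9, 10, 7, 2, 0].
  Check: interpolating c through the α_i gives m(x) = 1 + 1·x (degree < 2) with m(α_i) = c_i for every i, so c is indeed a codeword.


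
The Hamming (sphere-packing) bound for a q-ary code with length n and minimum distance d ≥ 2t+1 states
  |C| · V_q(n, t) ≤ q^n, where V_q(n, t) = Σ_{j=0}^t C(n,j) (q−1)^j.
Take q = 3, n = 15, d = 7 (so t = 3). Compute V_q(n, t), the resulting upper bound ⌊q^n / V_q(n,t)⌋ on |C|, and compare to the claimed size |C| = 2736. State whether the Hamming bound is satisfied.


V_q(n, t) = 4091, q^n = 14348907, Hamming bound = 3507, |C| = 2736 ≤ bound (satisfied).

Step 1: Compute V_q(n, t) = Σ_{j=0}^3 C(n, j) (q−1)^j.
  j = 0: C(15,0)·(2)^0 = 1·1 = 1.
  j = 1: C(15,1)·(2)^1 = 15·2 = 30.
  j = 2: C(15,2)·(2)^2 = 105·4 = 420.
  j = 3: C(15,3)·(2)^3 = 455·8 = 3640.
  V_q(n, t) = 1 + 30 + 420 + 3640 = 4091.
Step 2: q^n = 3^15 = 14348907.
Step 3: Hamming bound ⌊q^n / V_q(n,t)⌋ = ⌊14348907/4091⌋ = 3507.
Step 4: Compare |C| = 2736 to 3507: satisfied.
The claimed |C| lies below the Hamming bound.


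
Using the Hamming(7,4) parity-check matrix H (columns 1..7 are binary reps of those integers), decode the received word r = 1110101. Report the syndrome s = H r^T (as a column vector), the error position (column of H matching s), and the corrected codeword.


s = (0, 1, 0)^T, error position = 2, corrected codeword c = 1010101

Compute s = H r^T mod 2 one row at a time:
  s_1 = 0 + 1 + 0 + 1 = 2 ≡ 0 (mod 2).
  s_2 = 1 + 1 + 0 + 1 = 3 ≡ 1 (mod 2).
  s_3 = 1 + 1 + 1 + 1 = 4 ≡ 0 (mod 2).
s = (0, 1, 0)^T — this equals column 2 of H (binary 010), so error is at position 2.
Correct: flip bit 2 of r = 1110101 to get c = 1010101.


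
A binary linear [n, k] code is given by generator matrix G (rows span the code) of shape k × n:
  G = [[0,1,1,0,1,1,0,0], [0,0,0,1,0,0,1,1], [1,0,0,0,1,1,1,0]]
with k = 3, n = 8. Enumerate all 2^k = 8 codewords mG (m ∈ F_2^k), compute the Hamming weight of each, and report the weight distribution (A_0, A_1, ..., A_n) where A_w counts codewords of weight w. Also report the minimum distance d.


Weight distribution: A_0 = 1, A_3 = 1, A_4 = 3, A_5 = 2, A_7 = 1. Minimum distance d = 3.

Enumerate all 2^3 = 8 messages m ∈ F_2^3.
For each, compute codeword c = mG in F_2^8, then tally its weight.
  m = 000 → c = 00000000, weight = 0.
  m = 100 → c = 01101100, weight = 4.
  m = 010 → c = 00010011, weight = 3.
  m = 110 → c = 01111111, weight = 7.
  m = 001 → c = 10001110, weight = 4.
  m = 101 → c = 11100010, weight = 4.
  m = 011 → c = 10011101, weight = 5.
  m = 111 → c = 11110001, weight = 5.
Tally weights:
  weight 0: 1 codewords.
  weight 3: 1 codewords.
  weight 4: 3 codewords.
  weight 5: 2 codewords.
  weight 7: 1 codewords.
Minimum distance d = smallest w > 0 with A_w > 0 = 3.
Sanity: Σ A_w = 8 = 2^3 = 8 ✓.


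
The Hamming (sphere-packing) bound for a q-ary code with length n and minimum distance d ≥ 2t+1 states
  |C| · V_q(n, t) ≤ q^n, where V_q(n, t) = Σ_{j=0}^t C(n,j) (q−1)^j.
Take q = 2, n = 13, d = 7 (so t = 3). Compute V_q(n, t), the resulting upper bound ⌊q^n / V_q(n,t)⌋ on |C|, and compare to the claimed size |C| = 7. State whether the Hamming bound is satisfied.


V_q(n, t) = 378, q^n = 8192, Hamming bound = 21, |C| = 7 ≤ bound (satisfied).

Step 1: Compute V_q(n, t) = Σ_{j=0}^3 C(n, j) (q−1)^j.
  j = 0: C(13,0)·(1)^0 = 1·1 = 1.
  j = 1: C(13,1)·(1)^1 = 13·1 = 13.
  j = 2: C(13,2)·(1)^2 = 78·1 = 78.
  j = 3: C(13,3)·(1)^3 = 286·1 = 286.
  V_q(n, t) = 1 + 13 + 78 + 286 = 378.
Step 2: q^n = 2^13 = 8192.
Step 3: Hamming bound ⌊q^n / V_q(n,t)⌋ = ⌊8192/378⌋ = 21.
Step 4: Compare |C| = 7 to 21: satisfied.
The claimed |C| lies below the Hamming bound.


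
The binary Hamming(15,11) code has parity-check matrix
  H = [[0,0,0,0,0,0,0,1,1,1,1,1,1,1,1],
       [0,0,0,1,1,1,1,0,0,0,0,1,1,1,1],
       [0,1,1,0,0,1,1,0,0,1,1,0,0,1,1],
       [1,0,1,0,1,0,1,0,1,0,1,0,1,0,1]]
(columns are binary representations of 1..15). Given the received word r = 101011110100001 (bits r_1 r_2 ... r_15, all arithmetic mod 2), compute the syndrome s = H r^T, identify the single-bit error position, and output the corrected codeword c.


s = (1, 0, 1, 1)^T, error position = 11, corrected codeword c = 101011110110001

Compute s = H r^T mod 2 one row at a time:
  s_1 = 1 + 0 + 1 + 0 + 0 + 0 + 0 + 1 = 3 ≡ 1 (mod 2).
  s_2 = 0 + 1 + 1 + 1 + 0 + 0 + 0 + 1 = 4 ≡ 0 (mod 2).
  s_3 = 0 + 1 + 1 + 1 + 1 + 0 + 0 + 1 = 5 ≡ 1 (mod 2).
  s_4 = 1 + 1 + 1 + 1 + 0 + 0 + 0 + 1 = 5 ≡ 1 (mod 2).
s = (1, 0, 1, 1)^T — this equals column 11 of H (binary 1011), so error is at position 11.
Correct: flip bit 11 of r = 101011110100001 to get c = 101011110110001.


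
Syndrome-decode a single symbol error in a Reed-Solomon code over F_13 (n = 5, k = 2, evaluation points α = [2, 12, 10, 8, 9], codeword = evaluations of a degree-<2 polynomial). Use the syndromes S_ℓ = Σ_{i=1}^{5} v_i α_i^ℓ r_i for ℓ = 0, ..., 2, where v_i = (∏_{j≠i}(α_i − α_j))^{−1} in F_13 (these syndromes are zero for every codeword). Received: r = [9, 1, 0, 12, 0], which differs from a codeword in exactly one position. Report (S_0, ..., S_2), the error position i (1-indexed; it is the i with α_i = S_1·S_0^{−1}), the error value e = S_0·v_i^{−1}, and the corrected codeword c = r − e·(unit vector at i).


S = (9, 3, 1), error at position 5, error magnitude e = 7, c = [9, 1, 0, 12, 6].

Step 1: column multipliers v_i = (∏_{j≠i}(α_i − α_j))^{−1} mod 13.
  i = 1 (α = 2): (2−12)(2−10)(2−8)(2−9) = (−10)·(−8)·(−6)·(−7) = 3360 ≡ 6, so v_1 = 6^{−1} = 11 (mod 13).
  i = 2 (α = 12): (12−2)(12−10)(12−8)(12−9) = 10·2·4·3 = 240 ≡ 6, so v_2 = 6^{−1} = 11 (mod 13).
  i = 3 (α = 10): (10−2)(10−12)(10−8)(10−9) = 8·(−2)·2·1 = −32 ≡ 7, so v_3 = 7^{−1} = 2 (mod 13).
  i = 4 (α = 8): (8−2)(8−12)(8−10)(8−9) = 6·(−4)·(−2)·(−1) = −48 ≡ 4, so v_4 = 4^{−1} = 10 (mod 13).
  i = 5 (α = 9): (9−2)(9−12)(9−10)(9−8) = 7·(−3)·(−1)·1 = 21 ≡ 8, so v_5 = 8^{−1} = 5 (mod 13).
  v = [11, 11, 2, 10, 5].
Step 2: syndromes of r = [9, 1, 0, 12, 0] (all sums mod 13).
  S_0 = Σ v_i r_i = 11·9 + 11·1 + 2·0 + 10·12 + 5·0 = 230 ≡ 9.
  S_1 = Σ v_i α_i r_i = 11·2·9 + 11·12·1 + 2·10·0 + 10·8·12 + 5·9·0 = 1290 ≡ 3.
  α_i^2 mod 13 = [4, 1, 9, 12, 3].
  S_2 = Σ v_i α_i^2 r_i = 11·4·9 + 11·1·1 + 2·9·0 + 10·12·12 + 5·3·0 = 1847 ≡ 1.
  S = (9, 3, 1) ≠ 0, so r is not a codeword (an error is present).
Step 3: locate the error. For a single error e at position i, S_ℓ = v_i·e·α_i^ℓ, so α_err = S_1/S_0.
  S_0^{−1} = 9^{−1} = 3 (mod 13), so α_err = 3·3 = 9 ≡ 9 = α_5. Error position i = 5.
  Consistency check: S_2/S_1 = 1·9 = 9 ≡ 9 = α_err ✓ (single-error assumption holds).
Step 4: error magnitude e = S_0/v_5 = S_0·∏_{j≠5}(α_5 − α_j) = 9·8 = 72 ≡ 7 (mod 13).
Step 5: correct position 5: c_5 = r_5 − e = 0 − 7 ≡ 6 (mod 13). Hence c = [9, 1, 0, 12, 6].
  Check: interpolating c through the α_i gives m(x) = 8 + 7·x (degree < 2) with m(α_i) = c_i for every i, so c is indeed a codeword.


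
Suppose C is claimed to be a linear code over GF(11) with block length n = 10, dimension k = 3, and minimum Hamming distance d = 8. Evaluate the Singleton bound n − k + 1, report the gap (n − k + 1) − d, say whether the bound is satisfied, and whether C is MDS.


Singleton RHS = n − k + 1 = 8, slack = 0, bound satisfied, MDS.

Singleton bound: d ≤ n − k + 1.
Here n = 10, k = 3, so n − k + 1 = 8.
Given d = 8, check d ≤ 8: YES.
Slack = (n − k + 1) − d = 0.
The code is MDS (slack = 0).
Description: the claimed parameters are [10, 3, 8]_11; such a code would be MDS (meets Singleton bound).


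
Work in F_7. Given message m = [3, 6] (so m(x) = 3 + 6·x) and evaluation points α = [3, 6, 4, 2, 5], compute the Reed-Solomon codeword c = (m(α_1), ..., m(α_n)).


c = [0, 4, 6, 1, 5]

Message polynomial: m(x) = 3 + 6·x (mod 7).
For each evaluation point α_i, compute m(α_i) mod 7:
  α_1 = 3: Horner steps 6 → 0, so m(3) = 0.
  α_2 = 6: Horner steps 6 → 4, so m(6) = 4.
  α_3 = 4: Horner steps 6 → 6, so m(4) = 6.
  α_4 = 2: Horner steps 6 → 1, so m(2) = 1.
  α_5 = 5: Horner steps 6 → 5, so m(5) = 5.
Codeword c = [0, 4, 6, 1, 5] ∈ F_7^5.


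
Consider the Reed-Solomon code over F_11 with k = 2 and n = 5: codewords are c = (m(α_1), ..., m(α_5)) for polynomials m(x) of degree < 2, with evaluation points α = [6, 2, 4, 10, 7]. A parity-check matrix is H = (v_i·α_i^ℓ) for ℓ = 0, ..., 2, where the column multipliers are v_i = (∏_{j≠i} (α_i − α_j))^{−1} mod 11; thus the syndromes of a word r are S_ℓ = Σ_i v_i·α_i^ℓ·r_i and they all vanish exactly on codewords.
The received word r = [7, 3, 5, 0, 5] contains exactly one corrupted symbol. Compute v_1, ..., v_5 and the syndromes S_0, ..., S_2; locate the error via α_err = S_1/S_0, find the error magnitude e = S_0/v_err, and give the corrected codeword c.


S = (3, 10, 4), error at position 5, error magnitude e = 8, c = [7, 3, 5, 0, 8].

Step 1: column multipliers v_i = (∏_{j≠i}(α_i − α_j))^{−1} mod 11.
  i = 1 (α = 6): (6−2)(6−4)(6−10)(6−7) = 4·2·(−4)·(−1) = 32 ≡ 10, so v_1 = 10^{−1} = 10 (mod 11).
  i = 2 (α = 2): (2−6)(2−4)(2−10)(2−7) = (−4)·(−2)·(−8)·(−5) = 320 ≡ 1, so v_2 = 1^{−1} = 1 (mod 11).
  i = 3 (α = 4): (4−6)(4−2)(4−10)(4−7) = (−2)·2·(−6)·(−3) = −72 ≡ 5, so v_3 = 5^{−1} = 9 (mod 11).
  i = 4 (α = 10): (10−6)(10−2)(10−4)(10−7) = 4·8·6·3 = 576 ≡ 4, so v_4 = 4^{−1} = 3 (mod 11).
  i = 5 (α = 7): (7−6)(7−2)(7−4)(7−10) = 1·5·3·(−3) = −45 ≡ 10, so v_5 = 10^{−1} = 10 (mod 11).
  v = [10, 1, 9, 3, 10].
Step 2: syndromes of r = [7, 3, 5, 0, 5] (all sums mod 11).
  S_0 = Σ v_i r_i = 10·7 + 1·3 + 9·5 + 3·0 + 10·5 = 168 ≡ 3.
  S_1 = Σ v_i α_i r_i = 10·6·7 + 1·2·3 + 9·4·5 + 3·10·0 + 10·7·5 = 956 ≡ 10.
  α_i^2 mod 11 = [3, 4, 5, 1, 5].
  S_2 = Σ v_i α_i^2 r_i = 10·3·7 + 1·4·3 + 9·5·5 + 3·1·0 + 10·5·5 = 697 ≡ 4.
  S = (3, 10, 4) ≠ 0, so r is not a codeword (an error is present).
Step 3: locate the error. For a single error e at position i, S_ℓ = v_i·e·α_i^ℓ, so α_err = S_1/S_0.
  S_0^{−1} = 3^{−1} = 4 (mod 11), so α_err = 10·4 = 40 ≡ 7 = α_5. Error position i = 5.
  Consistency check: S_2/S_1 = 4·10 = 40 ≡ 7 = α_err ✓ (single-error assumption holds).
Step 4: error magnitude e = S_0/v_5 = S_0·∏_{j≠5}(α_5 − α_j) = 3·10 = 30 ≡ 8 (mod 11).
Step 5: correct position 5: c_5 = r_5 − e = 5 − 8 ≡ 8 (mod 11). Hence c = [7, 3, 5, 0, 8].
  Check: interpolating c through the α_i gives m(x) = 1 + 1·x (degree < 2) with m(α_i) = c_i for every i, so c is indeed a codeword.


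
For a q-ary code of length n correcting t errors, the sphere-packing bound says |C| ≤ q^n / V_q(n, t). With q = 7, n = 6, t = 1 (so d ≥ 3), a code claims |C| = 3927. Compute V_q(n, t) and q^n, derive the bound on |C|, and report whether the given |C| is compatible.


V_q(n, t) = 37, q^n = 117649, Hamming bound = 3179, |C| = 3927 > bound (violated).

Step 1: Compute V_q(n, t) = Σ_{j=0}^1 C(n, j) (q−1)^j.
  j = 0: C(6,0)·(6)^0 = 1·1 = 1.
  j = 1: C(6,1)·(6)^1 = 6·6 = 36.
  V_q(n, t) = 1 + 36 = 37.
Step 2: q^n = 7^6 = 117649.
Step 3: Hamming bound ⌊q^n / V_q(n,t)⌋ = ⌊117649/37⌋ = 3179.
Step 4: Compare |C| = 3927 to 3179: violated.
The claimed |C| lies above the Hamming bound, so no 7-ary code of length 6 with d ≥ 3 can have 3927 codewords.


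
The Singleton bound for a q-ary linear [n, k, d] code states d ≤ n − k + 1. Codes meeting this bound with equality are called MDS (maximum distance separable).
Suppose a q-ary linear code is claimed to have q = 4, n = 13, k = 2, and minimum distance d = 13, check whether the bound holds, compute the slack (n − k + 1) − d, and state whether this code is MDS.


Singleton RHS = n − k + 1 = 12, slack = -1, bound violated (no such code; not MDS).

Singleton bound: d ≤ n − k + 1.
Here n = 13, k = 2, so n − k + 1 = 12.
Given d = 13, check d ≤ 12: NO.
Slack = (n − k + 1) − d = -1.
The slack is negative: d = 13 exceeds n − k + 1 = 12 by 1, so the Singleton bound is violated and no linear [13, 2, 13]_4 code can exist. In particular it is not MDS (MDS requires d = n − k + 1 exactly).
Description: the claimed parameters are [13, 2, 13]_4; such a code would be impossible (violates the Singleton bound).


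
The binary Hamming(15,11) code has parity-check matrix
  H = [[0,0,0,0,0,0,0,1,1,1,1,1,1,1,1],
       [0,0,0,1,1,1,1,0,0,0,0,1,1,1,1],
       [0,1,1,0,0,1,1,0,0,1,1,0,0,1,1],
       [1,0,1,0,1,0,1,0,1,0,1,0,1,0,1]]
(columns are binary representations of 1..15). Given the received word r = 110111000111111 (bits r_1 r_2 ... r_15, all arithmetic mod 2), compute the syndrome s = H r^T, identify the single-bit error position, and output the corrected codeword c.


s = (0, 1, 0, 1)^T, error position = 5, corrected codeword c = 110101000111111

Compute s = H r^T mod 2 one row at a time:
  s_1 = 0 + 0 + 1 + 1 + 1 + 1 + 1 + 1 = 6 ≡ 0 (mod 2).
  s_2 = 1 + 1 + 1 + 0 + 1 + 1 + 1 + 1 = 7 ≡ 1 (mod 2).
  s_3 = 1 + 0 + 1 + 0 + 1 + 1 + 1 + 1 = 6 ≡ 0 (mod 2).
  s_4 = 1 + 0 + 1 + 0 + 0 + 1 + 1 + 1 = 5 ≡ 1 (mod 2).
s = (0, 1, 0, 1)^T — this equals column 5 of H (binary 0101), so error is at position 5.
Correct: flip bit 5 of r = 110111000111111 to get c = 110101000111111.


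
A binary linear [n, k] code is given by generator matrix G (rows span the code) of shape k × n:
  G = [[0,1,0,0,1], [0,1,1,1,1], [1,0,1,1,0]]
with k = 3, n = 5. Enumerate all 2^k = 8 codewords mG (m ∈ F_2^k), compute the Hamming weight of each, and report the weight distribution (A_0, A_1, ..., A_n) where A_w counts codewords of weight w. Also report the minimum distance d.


Weight distribution: A_0 = 1, A_1 = 1, A_2 = 2, A_3 = 2, A_4 = 1, A_5 = 1. Minimum distance d = 1.

Enumerate all 2^3 = 8 messages m ∈ F_2^3.
For each, compute codeword c = mG in F_2^5, then tally its weight.
  m = 000 → c = 00000, weight = 0.
  m = 100 → c = 01001, weight = 2.
  m = 010 → c = 01111, weight = 4.
  m = 110 → c = 00110, weight = 2.
  m = 001 → c = 10110, weight = 3.
  m = 101 → c = 11111, weight = 5.
  m = 011 → c = 11001, weight = 3.
  m = 111 → c = 10000, weight = 1.
Tally weights:
  weight 0: 1 codewords.
  weight 1: 1 codewords.
  weight 2: 2 codewords.
  weight 3: 2 codewords.
  weight 4: 1 codewords.
  weight 5: 1 codewords.
Minimum distance d = smallest w > 0 with A_w > 0 = 1.
Sanity: Σ A_w = 8 = 2^3 = 8 ✓.


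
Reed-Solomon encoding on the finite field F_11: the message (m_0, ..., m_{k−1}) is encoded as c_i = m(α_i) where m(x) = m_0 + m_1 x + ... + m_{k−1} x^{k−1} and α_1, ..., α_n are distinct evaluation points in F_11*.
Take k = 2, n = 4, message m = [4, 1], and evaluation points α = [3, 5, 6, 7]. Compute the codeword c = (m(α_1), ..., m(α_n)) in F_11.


c = [7, 9, 10, 0]

Message polynomial: m(x) = 4 + 1·x (mod 11).
For each evaluation point α_i, compute m(α_i) mod 11:
  α_1 = 3: Horner steps 1 → 7, so m(3) = 7.
  α_2 = 5: Horner steps 1 → 9, so m(5) = 9.
  α_3 = 6: Horner steps 1 → 10, so m(6) = 10.
  α_4 = 7: Horner steps 1 → 0, so m(7) = 0.
Codeword c = [7, 9, 10, 0] ∈ F_11^4.


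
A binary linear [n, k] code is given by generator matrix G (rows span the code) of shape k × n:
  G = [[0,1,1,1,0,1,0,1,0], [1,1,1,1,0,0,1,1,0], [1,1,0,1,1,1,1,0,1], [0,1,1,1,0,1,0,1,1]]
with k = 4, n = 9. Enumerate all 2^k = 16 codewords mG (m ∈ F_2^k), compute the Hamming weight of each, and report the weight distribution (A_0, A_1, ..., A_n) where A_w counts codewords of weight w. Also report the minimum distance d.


Weight distribution: A_0 = 1, A_1 = 1, A_3 = 2, A_4 = 3, A_5 = 3, A_6 = 4, A_7 = 2. Minimum distance d = 1.

Enumerate all 2^4 = 16 messages m ∈ F_2^4.
For each, compute codeword c = mG in F_2^9, then tally its weight.
  m = 0000 → c = 000000000, weight = 0.
  m = 1000 → c = 011101010, weight = 5.
  m = 0100 → c = 111100110, weight = 6.
  m = 1100 → c = 100001100, weight = 3.
  m = 0010 → c = 110111101, weight = 7.
  m = 1010 → c = 101010111, weight = 6.
  m = 0110 → c = 001011011, weight = 5.
  m = 1110 → c = 010110001, weight = 4.
  m = 0001 → c = 011101011, weight = 6.
  m = 1001 → c = 000000001, weight = 1.
  m = 0101 → c = 100001101, weight = 4.
  m = 1101 → c = 111100111, weight = 7.
  m = 0011 → c = 101010110, weight = 5.
  m = 1011 → c = 110111100, weight = 6.
  m = 0111 → c = 010110000, weight = 3.
  m = 1111 → c = 001011010, weight = 4.
Tally weights:
  weight 0: 1 codewords.
  weight 1: 1 codewords.
  weight 3: 2 codewords.
  weight 4: 3 codewords.
  weight 5: 3 codewords.
  weight 6: 4 codewords.
  weight 7: 2 codewords.
Minimum distance d = smallest w > 0 with A_w > 0 = 1.
Sanity: Σ A_w = 16 = 2^4 = 16 ✓.
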